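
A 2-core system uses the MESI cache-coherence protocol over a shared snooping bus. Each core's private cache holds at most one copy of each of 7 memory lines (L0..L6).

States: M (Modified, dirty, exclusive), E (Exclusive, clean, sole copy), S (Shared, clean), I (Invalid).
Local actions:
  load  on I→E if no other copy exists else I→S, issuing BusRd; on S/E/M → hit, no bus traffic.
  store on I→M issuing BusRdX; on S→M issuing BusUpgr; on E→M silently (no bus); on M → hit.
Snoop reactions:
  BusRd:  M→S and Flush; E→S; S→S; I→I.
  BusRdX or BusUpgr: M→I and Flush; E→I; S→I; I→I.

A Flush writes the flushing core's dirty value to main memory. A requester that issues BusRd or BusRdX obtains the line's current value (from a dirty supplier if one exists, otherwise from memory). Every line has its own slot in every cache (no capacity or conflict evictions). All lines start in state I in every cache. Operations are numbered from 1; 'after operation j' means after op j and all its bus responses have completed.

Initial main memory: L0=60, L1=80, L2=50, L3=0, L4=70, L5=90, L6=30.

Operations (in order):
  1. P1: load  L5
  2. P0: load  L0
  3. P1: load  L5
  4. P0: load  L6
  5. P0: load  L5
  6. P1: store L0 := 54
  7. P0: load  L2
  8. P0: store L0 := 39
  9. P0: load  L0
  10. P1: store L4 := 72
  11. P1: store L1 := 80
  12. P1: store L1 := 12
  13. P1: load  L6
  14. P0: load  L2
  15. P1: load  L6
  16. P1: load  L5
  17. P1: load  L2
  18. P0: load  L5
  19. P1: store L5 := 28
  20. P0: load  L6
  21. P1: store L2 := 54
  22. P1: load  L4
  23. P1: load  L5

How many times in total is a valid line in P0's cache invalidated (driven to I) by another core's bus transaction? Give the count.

  op1 P1: load  L5 → I/E on L5; bus BusRd; mem=90
  op2 P0: load  L0 → E/I on L0; bus BusRd; mem=60
  op3 P1: load  L5 → I/E on L5; bus (none); mem=90
  op4 P0: load  L6 → E/I on L6; bus BusRd; mem=30
  op5 P0: load  L5 → S/S on L5; bus BusRd; mem=90
  op6 P1: store L0 := 54 → I/M on L0; bus BusRdX; mem=60
  op7 P0: load  L2 → E/I on L2; bus BusRd; mem=50
  op8 P0: store L0 := 39 → M/I on L0; bus BusRdX Flush; mem=54
  op9 P0: load  L0 → M/I on L0; bus (none); mem=54
  op10 P1: store L4 := 72 → I/M on L4; bus BusRdX; mem=70
  op11 P1: store L1 := 80 → I/M on L1; bus BusRdX; mem=80
  op12 P1: store L1 := 12 → I/M on L1; bus (none); mem=80
  op13 P1: load  L6 → S/S on L6; bus BusRd; mem=30
  op14 P0: load  L2 → E/I on L2; bus (none); mem=50
  op15 P1: load  L6 → S/S on L6; bus (none); mem=30
  op16 P1: load  L5 → S/S on L5; bus (none); mem=90
  op17 P1: load  L2 → S/S on L2; bus BusRd; mem=50
  op18 P0: load  L5 → S/S on L5; bus (none); mem=90
  op19 P1: store L5 := 28 → I/M on L5; bus BusUpgr; mem=90
  op20 P0: load  L6 → S/S on L6; bus (none); mem=30
  op21 P1: store L2 := 54 → I/M on L2; bus BusUpgr; mem=50
  op22 P1: load  L4 → I/M on L4; bus (none); mem=70
  op23 P1: load  L5 → I/M on L5; bus (none); mem=90

invalidations = 3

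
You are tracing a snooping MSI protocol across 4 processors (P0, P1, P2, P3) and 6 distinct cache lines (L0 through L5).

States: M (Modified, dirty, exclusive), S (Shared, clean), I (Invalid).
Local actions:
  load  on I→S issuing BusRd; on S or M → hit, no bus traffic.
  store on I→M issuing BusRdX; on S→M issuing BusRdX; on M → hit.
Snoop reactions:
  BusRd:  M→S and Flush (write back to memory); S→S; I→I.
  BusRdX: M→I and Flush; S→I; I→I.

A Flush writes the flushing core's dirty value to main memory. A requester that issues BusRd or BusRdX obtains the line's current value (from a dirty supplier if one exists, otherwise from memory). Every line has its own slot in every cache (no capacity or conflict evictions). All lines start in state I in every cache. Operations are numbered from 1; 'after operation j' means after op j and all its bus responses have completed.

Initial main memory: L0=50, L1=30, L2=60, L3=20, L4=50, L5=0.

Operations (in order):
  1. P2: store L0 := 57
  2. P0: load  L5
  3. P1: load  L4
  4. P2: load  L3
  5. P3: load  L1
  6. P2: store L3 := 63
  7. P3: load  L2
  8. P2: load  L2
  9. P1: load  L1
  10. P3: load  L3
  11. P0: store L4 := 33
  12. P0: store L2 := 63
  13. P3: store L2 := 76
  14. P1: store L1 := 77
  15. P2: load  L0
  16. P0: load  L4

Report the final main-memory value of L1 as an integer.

[1] P2: store L0 := 57 | P0:I, P1:I, P2:M(57), P3:I | bus: BusRdX
[2] P0: load  L5 | P0:S(0), P1:I, P2:I, P3:I | bus: BusRd
[3] P1: load  L4 | P0:I, P1:S(50), P2:I, P3:I | bus: BusRd
[4] P2: load  L3 | P0:I, P1:I, P2:S(20), P3:I | bus: BusRd
[5] P3: load  L1 | P0:I, P1:I, P2:I, P3:S(30) | bus: BusRd
[6] P2: store L3 := 63 | P0:I, P1:I, P2:M(63), P3:I | bus: BusRdX
[7] P3: load  L2 | P0:I, P1:I, P2:I, P3:S(60) | bus: BusRd
[8] P2: load  L2 | P0:I, P1:I, P2:S(60), P3:S(60) | bus: BusRd
[9] P1: load  L1 | P0:I, P1:S(30), P2:I, P3:S(30) | bus: BusRd
[10] P3: load  L3 | P0:I, P1:I, P2:S(63), P3:S(63) | bus: BusRd,Flush
[11] P0: store L4 := 33 | P0:M(33), P1:I, P2:I, P3:I | bus: BusRdX
[12] P0: store L2 := 63 | P0:M(63), P1:I, P2:I, P3:I | bus: BusRdX
[13] P3: store L2 := 76 | P0:I, P1:I, P2:I, P3:M(76) | bus: BusRdX,Flush
[14] P1: store L1 := 77 | P0:I, P1:M(77), P2:I, P3:I | bus: BusRdX
[15] P2: load  L0 | P0:I, P1:I, P2:M(57), P3:I | bus: none
[16] P0: load  L4 | P0:M(33), P1:I, P2:I, P3:I | bus: none

memory[L1] = 30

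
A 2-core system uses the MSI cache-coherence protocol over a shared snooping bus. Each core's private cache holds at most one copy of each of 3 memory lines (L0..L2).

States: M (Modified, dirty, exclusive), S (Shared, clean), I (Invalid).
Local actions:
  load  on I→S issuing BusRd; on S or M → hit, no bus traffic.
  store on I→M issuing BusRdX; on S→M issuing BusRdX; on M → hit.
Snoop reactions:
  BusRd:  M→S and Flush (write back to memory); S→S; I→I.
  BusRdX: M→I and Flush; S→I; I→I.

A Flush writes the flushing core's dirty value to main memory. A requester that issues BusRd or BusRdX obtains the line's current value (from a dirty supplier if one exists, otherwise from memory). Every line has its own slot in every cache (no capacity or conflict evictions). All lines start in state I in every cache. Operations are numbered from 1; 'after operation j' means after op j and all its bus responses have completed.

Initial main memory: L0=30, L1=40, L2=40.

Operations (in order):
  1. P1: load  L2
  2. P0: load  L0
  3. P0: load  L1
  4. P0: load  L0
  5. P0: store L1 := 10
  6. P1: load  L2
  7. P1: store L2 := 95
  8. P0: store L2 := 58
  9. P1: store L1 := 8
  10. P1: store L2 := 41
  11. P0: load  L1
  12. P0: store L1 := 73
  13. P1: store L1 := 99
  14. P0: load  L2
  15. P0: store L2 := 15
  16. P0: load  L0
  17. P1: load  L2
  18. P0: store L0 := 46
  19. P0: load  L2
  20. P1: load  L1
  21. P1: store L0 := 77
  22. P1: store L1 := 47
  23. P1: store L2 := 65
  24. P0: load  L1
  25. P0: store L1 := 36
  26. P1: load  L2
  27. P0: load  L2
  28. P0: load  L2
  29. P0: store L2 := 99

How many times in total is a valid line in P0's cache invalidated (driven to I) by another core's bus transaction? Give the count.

invalidations = 5

[1] P1: load  L2 | P0:I, P1:S(40) | bus: BusRd
[2] P0: load  L0 | P0:S(30), P1:I | bus: BusRd
[3] P0: load  L1 | P0:S(40), P1:I | bus: BusRd
[4] P0: load  L0 | P0:S(30), P1:I | bus: none
[5] P0: store L1 := 10 | P0:M(10), P1:I | bus: BusRdX
[6] P1: load  L2 | P0:I, P1:S(40) | bus: none
[7] P1: store L2 := 95 | P0:I, P1:M(95) | bus: BusRdX
[8] P0: store L2 := 58 | P0:M(58), P1:I | bus: BusRdX,Flush
[9] P1: store L1 := 8 | P0:I, P1:M(8) | bus: BusRdX,Flush
[10] P1: store L2 := 41 | P0:I, P1:M(41) | bus: BusRdX,Flush
[11] P0: load  L1 | P0:S(8), P1:S(8) | bus: BusRd,Flush
[12] P0: store L1 := 73 | P0:M(73), P1:I | bus: BusRdX
[13] P1: store L1 := 99 | P0:I, P1:M(99) | bus: BusRdX,Flush
[14] P0: load  L2 | P0:S(41), P1:S(41) | bus: BusRd,Flush
[15] P0: store L2 := 15 | P0:M(15), P1:I | bus: BusRdX
[16] P0: load  L0 | P0:S(30), P1:I | bus: none
[17] P1: load  L2 | P0:S(15), P1:S(15) | bus: BusRd,Flush
[18] P0: store L0 := 46 | P0:M(46), P1:I | bus: BusRdX
[19] P0: load  L2 | P0:S(15), P1:S(15) | bus: none
[20] P1: load  L1 | P0:I, P1:M(99) | bus: none
[21] P1: store L0 := 77 | P0:I, P1:M(77) | bus: BusRdX,Flush
[22] P1: store L1 := 47 | P0:I, P1:M(47) | bus: none
[23] P1: store L2 := 65 | P0:I, P1:M(65) | bus: BusRdX
[24] P0: load  L1 | P0:S(47), P1:S(47) | bus: BusRd,Flush
[25] P0: store L1 := 36 | P0:M(36), P1:I | bus: BusRdX
[26] P1: load  L2 | P0:I, P1:M(65) | bus: none
[27] P0: load  L2 | P0:S(65), P1:S(65) | bus: BusRd,Flush
[28] P0: load  L2 | P0:S(65), P1:S(65) | bus: none
[29] P0: store L2 := 99 | P0:M(99), P1:I | bus: BusRdX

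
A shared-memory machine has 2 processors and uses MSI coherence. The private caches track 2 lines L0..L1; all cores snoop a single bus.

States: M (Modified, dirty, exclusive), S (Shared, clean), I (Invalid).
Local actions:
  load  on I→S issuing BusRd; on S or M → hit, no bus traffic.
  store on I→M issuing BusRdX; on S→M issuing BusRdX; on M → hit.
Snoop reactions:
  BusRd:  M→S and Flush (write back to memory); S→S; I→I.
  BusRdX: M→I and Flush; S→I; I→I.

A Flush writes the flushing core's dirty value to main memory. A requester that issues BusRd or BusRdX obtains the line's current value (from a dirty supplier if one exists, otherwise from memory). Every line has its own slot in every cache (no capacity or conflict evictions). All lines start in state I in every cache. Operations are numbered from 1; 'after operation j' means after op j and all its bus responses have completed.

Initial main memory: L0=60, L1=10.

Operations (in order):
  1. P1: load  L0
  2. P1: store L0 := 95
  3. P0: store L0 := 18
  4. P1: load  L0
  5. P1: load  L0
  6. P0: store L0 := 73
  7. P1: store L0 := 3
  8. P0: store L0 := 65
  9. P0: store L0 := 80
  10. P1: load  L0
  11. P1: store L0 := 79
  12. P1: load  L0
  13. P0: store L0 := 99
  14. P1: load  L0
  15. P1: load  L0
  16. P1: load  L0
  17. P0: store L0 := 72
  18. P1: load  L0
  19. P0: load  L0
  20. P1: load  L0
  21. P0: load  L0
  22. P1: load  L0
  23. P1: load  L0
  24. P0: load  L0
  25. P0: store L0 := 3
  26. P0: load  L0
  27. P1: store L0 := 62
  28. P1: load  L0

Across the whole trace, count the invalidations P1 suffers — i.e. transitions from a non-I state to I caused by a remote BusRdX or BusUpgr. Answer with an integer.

[1] P1: load  L0 | P0:I, P1:S(60) | bus: BusRd
[2] P1: store L0 := 95 | P0:I, P1:M(95) | bus: BusRdX
[3] P0: store L0 := 18 | P0:M(18), P1:I | bus: BusRdX,Flush
[4] P1: load  L0 | P0:S(18), P1:S(18) | bus: BusRd,Flush
[5] P1: load  L0 | P0:S(18), P1:S(18) | bus: none
[6] P0: store L0 := 73 | P0:M(73), P1:I | bus: BusRdX
[7] P1: store L0 := 3 | P0:I, P1:M(3) | bus: BusRdX,Flush
[8] P0: store L0 := 65 | P0:M(65), P1:I | bus: BusRdX,Flush
[9] P0: store L0 := 80 | P0:M(80), P1:I | bus: none
[10] P1: load  L0 | P0:S(80), P1:S(80) | bus: BusRd,Flush
[11] P1: store L0 := 79 | P0:I, P1:M(79) | bus: BusRdX
[12] P1: load  L0 | P0:I, P1:M(79) | bus: none
[13] P0: store L0 := 99 | P0:M(99), P1:I | bus: BusRdX,Flush
[14] P1: load  L0 | P0:S(99), P1:S(99) | bus: BusRd,Flush
[15] P1: load  L0 | P0:S(99), P1:S(99) | bus: none
[16] P1: load  L0 | P0:S(99), P1:S(99) | bus: none
[17] P0: store L0 := 72 | P0:M(72), P1:I | bus: BusRdX
[18] P1: load  L0 | P0:S(72), P1:S(72) | bus: BusRd,Flush
[19] P0: load  L0 | P0:S(72), P1:S(72) | bus: none
[20] P1: load  L0 | P0:S(72), P1:S(72) | bus: none
[21] P0: load  L0 | P0:S(72), P1:S(72) | bus: none
[22] P1: load  L0 | P0:S(72), P1:S(72) | bus: none
[23] P1: load  L0 | P0:S(72), P1:S(72) | bus: none
[24] P0: load  L0 | P0:S(72), P1:S(72) | bus: none
[25] P0: store L0 := 3 | P0:M(3), P1:I | bus: BusRdX
[26] P0: load  L0 | P0:M(3), P1:I | bus: none
[27] P1: store L0 := 62 | P0:I, P1:M(62) | bus: BusRdX,Flush
[28] P1: load  L0 | P0:I, P1:M(62) | bus: none

invalidations = 6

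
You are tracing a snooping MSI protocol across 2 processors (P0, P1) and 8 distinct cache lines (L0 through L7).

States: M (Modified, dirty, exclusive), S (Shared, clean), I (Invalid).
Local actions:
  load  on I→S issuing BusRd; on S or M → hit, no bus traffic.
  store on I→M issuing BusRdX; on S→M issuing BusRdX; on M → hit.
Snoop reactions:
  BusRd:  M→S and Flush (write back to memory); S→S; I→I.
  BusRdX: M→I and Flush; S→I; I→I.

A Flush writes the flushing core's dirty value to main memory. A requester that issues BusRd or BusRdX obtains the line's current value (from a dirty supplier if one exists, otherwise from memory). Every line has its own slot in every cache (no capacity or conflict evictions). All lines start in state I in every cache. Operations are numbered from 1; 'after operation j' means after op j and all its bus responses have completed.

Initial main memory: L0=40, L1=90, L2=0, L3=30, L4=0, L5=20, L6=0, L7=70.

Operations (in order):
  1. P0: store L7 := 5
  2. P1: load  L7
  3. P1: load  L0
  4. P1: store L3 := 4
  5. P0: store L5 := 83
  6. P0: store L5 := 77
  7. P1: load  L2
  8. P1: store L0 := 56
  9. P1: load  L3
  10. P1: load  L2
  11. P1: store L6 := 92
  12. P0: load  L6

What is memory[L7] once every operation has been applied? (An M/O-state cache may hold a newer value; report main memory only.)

memory[L7] = 5

1. P0: store L7 := 5  bus=[BusRdX]  L7: P0=M P1=I  mem[L7]=70
2. P1: load  L7  bus=[BusRd,Flush]  L7: P0=S P1=S  mem[L7]=5
3. P1: load  L0  bus=[BusRd]  L0: P0=I P1=S  mem[L0]=40
4. P1: store L3 := 4  bus=[BusRdX]  L3: P0=I P1=M  mem[L3]=30
5. P0: store L5 := 83  bus=[BusRdX]  L5: P0=M P1=I  mem[L5]=20
6. P0: store L5 := 77  bus=[-]  L5: P0=M P1=I  mem[L5]=20
7. P1: load  L2  bus=[BusRd]  L2: P0=I P1=S  mem[L2]=0
8. P1: store L0 := 56  bus=[BusRdX]  L0: P0=I P1=M  mem[L0]=40
9. P1: load  L3  bus=[-]  L3: P0=I P1=M  mem[L3]=30
10. P1: load  L2  bus=[-]  L2: P0=I P1=S  mem[L2]=0
11. P1: store L6 := 92  bus=[BusRdX]  L6: P0=I P1=M  mem[L6]=0
12. P0: load  L6  bus=[BusRd,Flush]  L6: P0=S P1=S  mem[L6]=92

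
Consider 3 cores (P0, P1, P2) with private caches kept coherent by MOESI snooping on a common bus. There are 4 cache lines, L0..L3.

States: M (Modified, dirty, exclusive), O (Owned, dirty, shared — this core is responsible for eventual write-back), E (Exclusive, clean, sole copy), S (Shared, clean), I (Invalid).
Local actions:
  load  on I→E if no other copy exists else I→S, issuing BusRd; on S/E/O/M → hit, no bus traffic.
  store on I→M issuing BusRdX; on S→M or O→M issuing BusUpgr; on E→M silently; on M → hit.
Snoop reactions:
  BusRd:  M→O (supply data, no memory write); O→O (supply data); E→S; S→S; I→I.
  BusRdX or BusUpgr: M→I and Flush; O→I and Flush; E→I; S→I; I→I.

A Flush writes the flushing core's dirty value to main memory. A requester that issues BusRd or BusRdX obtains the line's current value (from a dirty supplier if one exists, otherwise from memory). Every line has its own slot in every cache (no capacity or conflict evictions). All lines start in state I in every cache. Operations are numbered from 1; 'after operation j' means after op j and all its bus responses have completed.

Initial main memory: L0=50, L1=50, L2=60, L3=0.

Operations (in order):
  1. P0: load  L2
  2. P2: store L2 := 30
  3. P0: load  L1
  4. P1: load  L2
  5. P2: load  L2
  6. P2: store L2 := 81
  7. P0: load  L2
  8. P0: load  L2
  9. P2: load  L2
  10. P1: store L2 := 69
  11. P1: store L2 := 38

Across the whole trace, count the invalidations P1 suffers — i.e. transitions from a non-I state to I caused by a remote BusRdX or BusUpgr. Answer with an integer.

step 1: P0: load  L2  ⟶  EII  (L2)  txn=BusRd  M[L2]=60
step 2: P2: store L2 := 30  ⟶  IIM  (L2)  txn=BusRdX  M[L2]=60
step 3: P0: load  L1  ⟶  EII  (L1)  txn=BusRd  M[L1]=50
step 4: P1: load  L2  ⟶  ISO  (L2)  txn=BusRd  M[L2]=60
step 5: P2: load  L2  ⟶  ISO  (L2)  txn=∅  M[L2]=60
step 6: P2: store L2 := 81  ⟶  IIM  (L2)  txn=BusUpgr  M[L2]=60
step 7: P0: load  L2  ⟶  SIO  (L2)  txn=BusRd  M[L2]=60
step 8: P0: load  L2  ⟶  SIO  (L2)  txn=∅  M[L2]=60
step 9: P2: load  L2  ⟶  SIO  (L2)  txn=∅  M[L2]=60
step 10: P1: store L2 := 69  ⟶  IMI  (L2)  txn=BusRdX+Flush  M[L2]=81
step 11: P1: store L2 := 38  ⟶  IMI  (L2)  txn=∅  M[L2]=81

invalidations = 1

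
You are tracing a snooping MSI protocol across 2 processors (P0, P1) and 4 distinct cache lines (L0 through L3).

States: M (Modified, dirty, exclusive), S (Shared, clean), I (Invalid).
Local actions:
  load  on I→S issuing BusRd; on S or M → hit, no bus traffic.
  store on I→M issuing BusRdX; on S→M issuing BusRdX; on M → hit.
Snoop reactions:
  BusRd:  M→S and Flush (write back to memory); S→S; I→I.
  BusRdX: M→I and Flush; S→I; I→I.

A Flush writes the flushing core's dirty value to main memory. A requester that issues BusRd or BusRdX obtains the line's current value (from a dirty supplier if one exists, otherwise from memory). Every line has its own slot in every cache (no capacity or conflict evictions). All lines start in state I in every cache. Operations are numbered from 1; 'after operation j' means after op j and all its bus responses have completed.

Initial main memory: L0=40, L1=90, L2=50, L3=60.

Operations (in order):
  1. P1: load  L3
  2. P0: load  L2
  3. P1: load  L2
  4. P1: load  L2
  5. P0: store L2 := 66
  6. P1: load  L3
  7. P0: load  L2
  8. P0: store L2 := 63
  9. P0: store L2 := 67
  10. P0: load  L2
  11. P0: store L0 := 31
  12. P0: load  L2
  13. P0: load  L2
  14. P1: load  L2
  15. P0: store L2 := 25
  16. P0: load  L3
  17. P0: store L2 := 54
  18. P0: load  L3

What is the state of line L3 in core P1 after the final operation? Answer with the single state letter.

state = S

  op1 P1: load  L3 → I/S on L3; bus BusRd; mem=60
  op2 P0: load  L2 → S/I on L2; bus BusRd; mem=50
  op3 P1: load  L2 → S/S on L2; bus BusRd; mem=50
  op4 P1: load  L2 → S/S on L2; bus (none); mem=50
  op5 P0: store L2 := 66 → M/I on L2; bus BusRdX; mem=50
  op6 P1: load  L3 → I/S on L3; bus (none); mem=60
  op7 P0: load  L2 → M/I on L2; bus (none); mem=50
  op8 P0: store L2 := 63 → M/I on L2; bus (none); mem=50
  op9 P0: store L2 := 67 → M/I on L2; bus (none); mem=50
  op10 P0: load  L2 → M/I on L2; bus (none); mem=50
  op11 P0: store L0 := 31 → M/I on L0; bus BusRdX; mem=40
  op12 P0: load  L2 → M/I on L2; bus (none); mem=50
  op13 P0: load  L2 → M/I on L2; bus (none); mem=50
  op14 P1: load  L2 → S/S on L2; bus BusRd Flush; mem=67
  op15 P0: store L2 := 25 → M/I on L2; bus BusRdX; mem=67
  op16 P0: load  L3 → S/S on L3; bus BusRd; mem=60
  op17 P0: store L2 := 54 → M/I on L2; bus (none); mem=67
  op18 P0: load  L3 → S/S on L3; bus (none); mem=60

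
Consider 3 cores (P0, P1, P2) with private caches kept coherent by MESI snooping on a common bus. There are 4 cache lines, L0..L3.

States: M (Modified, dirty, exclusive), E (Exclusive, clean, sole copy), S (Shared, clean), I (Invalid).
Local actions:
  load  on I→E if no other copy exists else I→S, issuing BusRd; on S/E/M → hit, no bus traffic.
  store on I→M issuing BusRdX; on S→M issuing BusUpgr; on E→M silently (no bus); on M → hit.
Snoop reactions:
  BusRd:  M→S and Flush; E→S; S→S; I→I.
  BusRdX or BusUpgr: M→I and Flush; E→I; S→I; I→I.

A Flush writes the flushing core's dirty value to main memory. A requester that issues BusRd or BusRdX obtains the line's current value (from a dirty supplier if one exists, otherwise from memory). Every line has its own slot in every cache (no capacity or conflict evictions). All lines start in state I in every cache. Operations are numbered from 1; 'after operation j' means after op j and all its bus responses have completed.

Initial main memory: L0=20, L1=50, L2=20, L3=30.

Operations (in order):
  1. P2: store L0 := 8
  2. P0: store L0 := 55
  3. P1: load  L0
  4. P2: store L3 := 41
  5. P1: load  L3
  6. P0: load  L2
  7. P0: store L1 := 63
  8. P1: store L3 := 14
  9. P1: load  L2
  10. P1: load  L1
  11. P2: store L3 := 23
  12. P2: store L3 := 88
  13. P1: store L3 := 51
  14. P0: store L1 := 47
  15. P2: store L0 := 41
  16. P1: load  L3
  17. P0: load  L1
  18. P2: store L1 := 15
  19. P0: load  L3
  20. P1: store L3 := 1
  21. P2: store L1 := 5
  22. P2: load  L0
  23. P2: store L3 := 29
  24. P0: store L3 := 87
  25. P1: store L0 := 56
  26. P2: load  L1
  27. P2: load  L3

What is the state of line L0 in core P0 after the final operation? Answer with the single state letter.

step 1: P2: store L0 := 8  ⟶  IIM  (L0)  txn=BusRdX  M[L0]=20
step 2: P0: store L0 := 55  ⟶  MII  (L0)  txn=BusRdX+Flush  M[L0]=8
step 3: P1: load  L0  ⟶  SSI  (L0)  txn=BusRd+Flush  M[L0]=55
step 4: P2: store L3 := 41  ⟶  IIM  (L3)  txn=BusRdX  M[L3]=30
step 5: P1: load  L3  ⟶  ISS  (L3)  txn=BusRd+Flush  M[L3]=41
step 6: P0: load  L2  ⟶  EII  (L2)  txn=BusRd  M[L2]=20
step 7: P0: store L1 := 63  ⟶  MII  (L1)  txn=BusRdX  M[L1]=50
step 8: P1: store L3 := 14  ⟶  IMI  (L3)  txn=BusUpgr  M[L3]=41
step 9: P1: load  L2  ⟶  SSI  (L2)  txn=BusRd  M[L2]=20
step 10: P1: load  L1  ⟶  SSI  (L1)  txn=BusRd+Flush  M[L1]=63
step 11: P2: store L3 := 23  ⟶  IIM  (L3)  txn=BusRdX+Flush  M[L3]=14
step 12: P2: store L3 := 88  ⟶  IIM  (L3)  txn=∅  M[L3]=14
step 13: P1: store L3 := 51  ⟶  IMI  (L3)  txn=BusRdX+Flush  M[L3]=88
step 14: P0: store L1 := 47  ⟶  MII  (L1)  txn=BusUpgr  M[L1]=63
step 15: P2: store L0 := 41  ⟶  IIM  (L0)  txn=BusRdX  M[L0]=55
step 16: P1: load  L3  ⟶  IMI  (L3)  txn=∅  M[L3]=88
step 17: P0: load  L1  ⟶  MII  (L1)  txn=∅  M[L1]=63
step 18: P2: store L1 := 15  ⟶  IIM  (L1)  txn=BusRdX+Flush  M[L1]=47
step 19: P0: load  L3  ⟶  SSI  (L3)  txn=BusRd+Flush  M[L3]=51
step 20: P1: store L3 := 1  ⟶  IMI  (L3)  txn=BusUpgr  M[L3]=51
step 21: P2: store L1 := 5  ⟶  IIM  (L1)  txn=∅  M[L1]=47
step 22: P2: load  L0  ⟶  IIM  (L0)  txn=∅  M[L0]=55
step 23: P2: store L3 := 29  ⟶  IIM  (L3)  txn=BusRdX+Flush  M[L3]=1
step 24: P0: store L3 := 87  ⟶  MII  (L3)  txn=BusRdX+Flush  M[L3]=29
step 25: P1: store L0 := 56  ⟶  IMI  (L0)  txn=BusRdX+Flush  M[L0]=41
step 26: P2: load  L1  ⟶  IIM  (L1)  txn=∅  M[L1]=47
step 27: P2: load  L3  ⟶  SIS  (L3)  txn=BusRd+Flush  M[L3]=87

state = I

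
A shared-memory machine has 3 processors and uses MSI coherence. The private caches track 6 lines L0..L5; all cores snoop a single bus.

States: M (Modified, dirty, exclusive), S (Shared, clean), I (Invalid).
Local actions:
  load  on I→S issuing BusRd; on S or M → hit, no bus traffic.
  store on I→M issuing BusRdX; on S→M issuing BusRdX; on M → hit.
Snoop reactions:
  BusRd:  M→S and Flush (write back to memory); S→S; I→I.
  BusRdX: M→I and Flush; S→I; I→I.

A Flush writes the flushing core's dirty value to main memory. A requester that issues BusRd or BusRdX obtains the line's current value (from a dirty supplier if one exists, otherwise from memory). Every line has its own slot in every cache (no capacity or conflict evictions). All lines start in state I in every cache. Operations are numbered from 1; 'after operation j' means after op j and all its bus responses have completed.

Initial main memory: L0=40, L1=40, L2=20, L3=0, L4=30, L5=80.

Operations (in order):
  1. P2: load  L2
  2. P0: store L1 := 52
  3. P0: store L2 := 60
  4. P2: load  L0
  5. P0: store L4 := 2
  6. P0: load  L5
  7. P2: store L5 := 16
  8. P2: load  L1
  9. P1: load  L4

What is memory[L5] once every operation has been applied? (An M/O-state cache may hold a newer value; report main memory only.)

memory[L5] = 80

step 1: P2: load  L2  ⟶  IIS  (L2)  txn=BusRd  M[L2]=20
step 2: P0: store L1 := 52  ⟶  MII  (L1)  txn=BusRdX  M[L1]=40
step 3: P0: store L2 := 60  ⟶  MII  (L2)  txn=BusRdX  M[L2]=20
step 4: P2: load  L0  ⟶  IIS  (L0)  txn=BusRd  M[L0]=40
step 5: P0: store L4 := 2  ⟶  MII  (L4)  txn=BusRdX  M[L4]=30
step 6: P0: load  L5  ⟶  SII  (L5)  txn=BusRd  M[L5]=80
step 7: P2: store L5 := 16  ⟶  IIM  (L5)  txn=BusRdX  M[L5]=80
step 8: P2: load  L1  ⟶  SIS  (L1)  txn=BusRd+Flush  M[L1]=52
step 9: P1: load  L4  ⟶  SSI  (L4)  txn=BusRd+Flush  M[L4]=2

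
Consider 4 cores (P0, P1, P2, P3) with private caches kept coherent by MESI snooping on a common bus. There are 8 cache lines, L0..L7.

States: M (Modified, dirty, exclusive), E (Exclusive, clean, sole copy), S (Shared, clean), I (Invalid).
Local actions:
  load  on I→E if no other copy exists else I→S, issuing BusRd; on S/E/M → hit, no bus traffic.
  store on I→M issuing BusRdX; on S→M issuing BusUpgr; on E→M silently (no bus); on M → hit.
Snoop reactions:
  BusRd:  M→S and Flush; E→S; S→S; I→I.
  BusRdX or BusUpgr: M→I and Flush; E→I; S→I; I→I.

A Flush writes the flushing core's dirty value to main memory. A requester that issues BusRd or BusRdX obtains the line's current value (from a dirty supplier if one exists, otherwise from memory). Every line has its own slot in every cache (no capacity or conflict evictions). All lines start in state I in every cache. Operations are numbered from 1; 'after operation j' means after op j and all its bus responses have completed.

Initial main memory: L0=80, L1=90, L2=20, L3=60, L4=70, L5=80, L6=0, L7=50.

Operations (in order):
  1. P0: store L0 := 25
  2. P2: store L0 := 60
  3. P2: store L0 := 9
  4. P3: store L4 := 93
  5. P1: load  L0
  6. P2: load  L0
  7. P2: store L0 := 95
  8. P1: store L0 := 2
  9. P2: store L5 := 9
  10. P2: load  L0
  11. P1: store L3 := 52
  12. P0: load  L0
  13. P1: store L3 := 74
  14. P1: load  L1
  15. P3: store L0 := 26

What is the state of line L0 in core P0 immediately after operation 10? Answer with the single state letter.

state = I

  op1 P0: store L0 := 25 → M/I/I/I on L0; bus BusRdX; mem=80
  op2 P2: store L0 := 60 → I/I/M/I on L0; bus BusRdX Flush; mem=25
  op3 P2: store L0 := 9 → I/I/M/I on L0; bus (none); mem=25
  op4 P3: store L4 := 93 → I/I/I/M on L4; bus BusRdX; mem=70
  op5 P1: load  L0 → I/S/S/I on L0; bus BusRd Flush; mem=9
  op6 P2: load  L0 → I/S/S/I on L0; bus (none); mem=9
  op7 P2: store L0 := 95 → I/I/M/I on L0; bus BusUpgr; mem=9
  op8 P1: store L0 := 2 → I/M/I/I on L0; bus BusRdX Flush; mem=95
  op9 P2: store L5 := 9 → I/I/M/I on L5; bus BusRdX; mem=80
  op10 P2: load  L0 → I/S/S/I on L0; bus BusRd Flush; mem=2
  op11 P1: store L3 := 52 → I/M/I/I on L3; bus BusRdX; mem=60
  op12 P0: load  L0 → S/S/S/I on L0; bus BusRd; mem=2
  op13 P1: store L3 := 74 → I/M/I/I on L3; bus (none); mem=60
  op14 P1: load  L1 → I/E/I/I on L1; bus BusRd; mem=90
  op15 P3: store L0 := 26 → I/I/I/M on L0; bus BusRdX; mem=2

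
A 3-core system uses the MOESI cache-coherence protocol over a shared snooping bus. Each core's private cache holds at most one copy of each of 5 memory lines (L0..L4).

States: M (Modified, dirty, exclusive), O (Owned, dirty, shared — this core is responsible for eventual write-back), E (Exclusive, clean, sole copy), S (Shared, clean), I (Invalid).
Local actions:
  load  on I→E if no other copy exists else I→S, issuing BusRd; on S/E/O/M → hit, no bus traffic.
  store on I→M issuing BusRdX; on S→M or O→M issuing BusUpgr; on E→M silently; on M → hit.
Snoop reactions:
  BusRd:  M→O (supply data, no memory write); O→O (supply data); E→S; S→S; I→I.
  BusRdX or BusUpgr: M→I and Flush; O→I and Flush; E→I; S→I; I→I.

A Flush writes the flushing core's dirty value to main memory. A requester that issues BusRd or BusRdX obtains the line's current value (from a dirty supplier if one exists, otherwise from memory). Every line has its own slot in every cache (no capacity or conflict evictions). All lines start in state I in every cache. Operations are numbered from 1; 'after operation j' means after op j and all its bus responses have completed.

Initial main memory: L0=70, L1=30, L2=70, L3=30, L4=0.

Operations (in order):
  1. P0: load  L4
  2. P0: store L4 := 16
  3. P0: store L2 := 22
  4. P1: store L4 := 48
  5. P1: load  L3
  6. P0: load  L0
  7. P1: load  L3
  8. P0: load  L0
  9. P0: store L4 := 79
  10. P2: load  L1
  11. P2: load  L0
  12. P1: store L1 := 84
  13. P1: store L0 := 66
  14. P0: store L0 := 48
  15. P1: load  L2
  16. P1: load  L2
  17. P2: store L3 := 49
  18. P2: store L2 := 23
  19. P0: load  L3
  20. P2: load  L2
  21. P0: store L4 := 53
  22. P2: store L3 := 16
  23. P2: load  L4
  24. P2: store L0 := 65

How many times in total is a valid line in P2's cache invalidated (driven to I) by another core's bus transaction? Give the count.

1. P0: load  L4  bus=[BusRd]  L4: P0=E P1=I P2=I  mem[L4]=0
2. P0: store L4 := 16  bus=[-]  L4: P0=M P1=I P2=I  mem[L4]=0
3. P0: store L2 := 22  bus=[BusRdX]  L2: P0=M P1=I P2=I  mem[L2]=70
4. P1: store L4 := 48  bus=[BusRdX,Flush]  L4: P0=I P1=M P2=I  mem[L4]=16
5. P1: load  L3  bus=[BusRd]  L3: P0=I P1=E P2=I  mem[L3]=30
6. P0: load  L0  bus=[BusRd]  L0: P0=E P1=I P2=I  mem[L0]=70
7. P1: load  L3  bus=[-]  L3: P0=I P1=E P2=I  mem[L3]=30
8. P0: load  L0  bus=[-]  L0: P0=E P1=I P2=I  mem[L0]=70
9. P0: store L4 := 79  bus=[BusRdX,Flush]  L4: P0=M P1=I P2=I  mem[L4]=48
10. P2: load  L1  bus=[BusRd]  L1: P0=I P1=I P2=E  mem[L1]=30
11. P2: load  L0  bus=[BusRd]  L0: P0=S P1=I P2=S  mem[L0]=70
12. P1: store L1 := 84  bus=[BusRdX]  L1: P0=I P1=M P2=I  mem[L1]=30
13. P1: store L0 := 66  bus=[BusRdX]  L0: P0=I P1=M P2=I  mem[L0]=70
14. P0: store L0 := 48  bus=[BusRdX,Flush]  L0: P0=M P1=I P2=I  mem[L0]=66
15. P1: load  L2  bus=[BusRd]  L2: P0=O P1=S P2=I  mem[L2]=70
16. P1: load  L2  bus=[-]  L2: P0=O P1=S P2=I  mem[L2]=70
17. P2: store L3 := 49  bus=[BusRdX]  L3: P0=I P1=I P2=M  mem[L3]=30
18. P2: store L2 := 23  bus=[BusRdX,Flush]  L2: P0=I P1=I P2=M  mem[L2]=22
19. P0: load  L3  bus=[BusRd]  L3: P0=S P1=I P2=O  mem[L3]=30
20. P2: load  L2  bus=[-]  L2: P0=I P1=I P2=M  mem[L2]=22
21. P0: store L4 := 53  bus=[-]  L4: P0=M P1=I P2=I  mem[L4]=48
22. P2: store L3 := 16  bus=[BusUpgr]  L3: P0=I P1=I P2=M  mem[L3]=30
23. P2: load  L4  bus=[BusRd]  L4: P0=O P1=I P2=S  mem[L4]=48
24. P2: store L0 := 65  bus=[BusRdX,Flush]  L0: P0=I P1=I P2=M  mem[L0]=48

invalidations = 2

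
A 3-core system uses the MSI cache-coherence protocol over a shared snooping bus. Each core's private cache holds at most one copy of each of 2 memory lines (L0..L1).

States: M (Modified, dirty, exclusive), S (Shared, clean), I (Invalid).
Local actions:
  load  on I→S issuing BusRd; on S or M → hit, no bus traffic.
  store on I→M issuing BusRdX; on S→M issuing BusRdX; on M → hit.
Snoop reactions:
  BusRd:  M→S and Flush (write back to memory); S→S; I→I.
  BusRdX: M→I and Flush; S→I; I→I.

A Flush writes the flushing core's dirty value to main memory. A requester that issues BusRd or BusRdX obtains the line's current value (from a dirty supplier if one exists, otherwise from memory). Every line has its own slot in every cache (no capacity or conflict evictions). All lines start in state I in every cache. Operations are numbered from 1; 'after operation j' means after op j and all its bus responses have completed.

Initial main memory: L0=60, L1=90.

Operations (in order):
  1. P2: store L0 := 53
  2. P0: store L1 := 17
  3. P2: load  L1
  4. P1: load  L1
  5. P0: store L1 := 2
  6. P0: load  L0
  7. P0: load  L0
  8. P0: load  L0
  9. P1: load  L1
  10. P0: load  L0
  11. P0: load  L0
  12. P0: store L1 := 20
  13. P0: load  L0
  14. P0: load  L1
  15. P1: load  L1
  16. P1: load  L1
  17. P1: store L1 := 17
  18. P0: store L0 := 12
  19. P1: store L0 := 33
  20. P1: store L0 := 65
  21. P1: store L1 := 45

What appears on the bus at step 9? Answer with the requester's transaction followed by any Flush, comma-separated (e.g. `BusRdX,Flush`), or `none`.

1. P2: store L0 := 53  bus=[BusRdX]  L0: P0=I P1=I P2=M  mem[L0]=60
2. P0: store L1 := 17  bus=[BusRdX]  L1: P0=M P1=I P2=I  mem[L1]=90
3. P2: load  L1  bus=[BusRd,Flush]  L1: P0=S P1=I P2=S  mem[L1]=17
4. P1: load  L1  bus=[BusRd]  L1: P0=S P1=S P2=S  mem[L1]=17
5. P0: store L1 := 2  bus=[BusRdX]  L1: P0=M P1=I P2=I  mem[L1]=17
6. P0: load  L0  bus=[BusRd,Flush]  L0: P0=S P1=I P2=S  mem[L0]=53
7. P0: load  L0  bus=[-]  L0: P0=S P1=I P2=S  mem[L0]=53
8. P0: load  L0  bus=[-]  L0: P0=S P1=I P2=S  mem[L0]=53
9. P1: load  L1  bus=[BusRd,Flush]  L1: P0=S P1=S P2=I  mem[L1]=2
10. P0: load  L0  bus=[-]  L0: P0=S P1=I P2=S  mem[L0]=53
11. P0: load  L0  bus=[-]  L0: P0=S P1=I P2=S  mem[L0]=53
12. P0: store L1 := 20  bus=[BusRdX]  L1: P0=M P1=I P2=I  mem[L1]=2
13. P0: load  L0  bus=[-]  L0: P0=S P1=I P2=S  mem[L0]=53
14. P0: load  L1  bus=[-]  L1: P0=M P1=I P2=I  mem[L1]=2
15. P1: load  L1  bus=[BusRd,Flush]  L1: P0=S P1=S P2=I  mem[L1]=20
16. P1: load  L1  bus=[-]  L1: P0=S P1=S P2=I  mem[L1]=20
17. P1: store L1 := 17  bus=[BusRdX]  L1: P0=I P1=M P2=I  mem[L1]=20
18. P0: store L0 := 12  bus=[BusRdX]  L0: P0=M P1=I P2=I  mem[L0]=53
19. P1: store L0 := 33  bus=[BusRdX,Flush]  L0: P0=I P1=M P2=I  mem[L0]=12
20. P1: store L0 := 65  bus=[-]  L0: P0=I P1=M P2=I  mem[L0]=12
21. P1: store L1 := 45  bus=[-]  L1: P0=I P1=M P2=I  mem[L1]=20

bus = BusRd,Flush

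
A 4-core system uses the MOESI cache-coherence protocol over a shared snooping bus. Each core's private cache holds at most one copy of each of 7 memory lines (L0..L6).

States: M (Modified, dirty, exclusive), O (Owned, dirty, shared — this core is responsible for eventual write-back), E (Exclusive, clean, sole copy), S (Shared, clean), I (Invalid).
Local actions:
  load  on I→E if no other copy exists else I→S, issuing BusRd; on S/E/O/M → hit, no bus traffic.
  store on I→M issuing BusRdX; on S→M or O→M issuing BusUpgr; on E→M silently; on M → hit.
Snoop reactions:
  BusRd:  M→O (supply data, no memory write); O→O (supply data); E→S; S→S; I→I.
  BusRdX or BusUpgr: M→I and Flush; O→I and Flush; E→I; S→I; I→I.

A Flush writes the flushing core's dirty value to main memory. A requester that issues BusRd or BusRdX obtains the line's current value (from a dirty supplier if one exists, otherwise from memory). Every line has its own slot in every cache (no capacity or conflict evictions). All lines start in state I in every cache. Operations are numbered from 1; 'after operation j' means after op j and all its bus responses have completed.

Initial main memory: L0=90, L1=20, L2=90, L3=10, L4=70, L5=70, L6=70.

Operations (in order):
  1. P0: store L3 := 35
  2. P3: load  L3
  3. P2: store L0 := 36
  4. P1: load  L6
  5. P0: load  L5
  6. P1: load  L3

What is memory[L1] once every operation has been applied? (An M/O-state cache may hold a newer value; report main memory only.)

[1] P0: store L3 := 35 | P0:M(35), P1:I, P2:I, P3:I | bus: BusRdX
[2] P3: load  L3 | P0:O(35), P1:I, P2:I, P3:S(35) | bus: BusRd
[3] P2: store L0 := 36 | P0:I, P1:I, P2:M(36), P3:I | bus: BusRdX
[4] P1: load  L6 | P0:I, P1:E(70), P2:I, P3:I | bus: BusRd
[5] P0: load  L5 | P0:E(70), P1:I, P2:I, P3:I | bus: BusRd
[6] P1: load  L3 | P0:O(35), P1:S(35), P2:I, P3:S(35) | bus: BusRd

memory[L1] = 20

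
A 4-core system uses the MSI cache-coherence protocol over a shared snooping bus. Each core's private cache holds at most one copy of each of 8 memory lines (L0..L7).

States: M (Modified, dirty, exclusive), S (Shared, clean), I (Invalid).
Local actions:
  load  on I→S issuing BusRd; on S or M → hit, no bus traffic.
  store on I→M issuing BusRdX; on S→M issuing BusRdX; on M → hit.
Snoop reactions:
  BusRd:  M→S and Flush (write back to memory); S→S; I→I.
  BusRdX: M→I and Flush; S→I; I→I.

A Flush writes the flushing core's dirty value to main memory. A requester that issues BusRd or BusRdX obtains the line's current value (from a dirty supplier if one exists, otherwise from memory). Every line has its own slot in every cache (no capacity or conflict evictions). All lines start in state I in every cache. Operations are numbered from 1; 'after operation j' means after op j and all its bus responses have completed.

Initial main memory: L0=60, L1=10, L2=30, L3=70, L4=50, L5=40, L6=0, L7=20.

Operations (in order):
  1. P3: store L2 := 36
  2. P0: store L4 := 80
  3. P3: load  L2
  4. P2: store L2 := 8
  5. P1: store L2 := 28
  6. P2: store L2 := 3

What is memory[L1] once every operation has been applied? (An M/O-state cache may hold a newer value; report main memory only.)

memory[L1] = 10

step 1: P3: store L2 := 36  ⟶  IIIM  (L2)  txn=BusRdX  M[L2]=30
step 2: P0: store L4 := 80  ⟶  MIII  (L4)  txn=BusRdX  M[L4]=50
step 3: P3: load  L2  ⟶  IIIM  (L2)  txn=∅  M[L2]=30
step 4: P2: store L2 := 8  ⟶  IIMI  (L2)  txn=BusRdX+Flush  M[L2]=36
step 5: P1: store L2 := 28  ⟶  IMII  (L2)  txn=BusRdX+Flush  M[L2]=8
step 6: P2: store L2 := 3  ⟶  IIMI  (L2)  txn=BusRdX+Flush  M[L2]=28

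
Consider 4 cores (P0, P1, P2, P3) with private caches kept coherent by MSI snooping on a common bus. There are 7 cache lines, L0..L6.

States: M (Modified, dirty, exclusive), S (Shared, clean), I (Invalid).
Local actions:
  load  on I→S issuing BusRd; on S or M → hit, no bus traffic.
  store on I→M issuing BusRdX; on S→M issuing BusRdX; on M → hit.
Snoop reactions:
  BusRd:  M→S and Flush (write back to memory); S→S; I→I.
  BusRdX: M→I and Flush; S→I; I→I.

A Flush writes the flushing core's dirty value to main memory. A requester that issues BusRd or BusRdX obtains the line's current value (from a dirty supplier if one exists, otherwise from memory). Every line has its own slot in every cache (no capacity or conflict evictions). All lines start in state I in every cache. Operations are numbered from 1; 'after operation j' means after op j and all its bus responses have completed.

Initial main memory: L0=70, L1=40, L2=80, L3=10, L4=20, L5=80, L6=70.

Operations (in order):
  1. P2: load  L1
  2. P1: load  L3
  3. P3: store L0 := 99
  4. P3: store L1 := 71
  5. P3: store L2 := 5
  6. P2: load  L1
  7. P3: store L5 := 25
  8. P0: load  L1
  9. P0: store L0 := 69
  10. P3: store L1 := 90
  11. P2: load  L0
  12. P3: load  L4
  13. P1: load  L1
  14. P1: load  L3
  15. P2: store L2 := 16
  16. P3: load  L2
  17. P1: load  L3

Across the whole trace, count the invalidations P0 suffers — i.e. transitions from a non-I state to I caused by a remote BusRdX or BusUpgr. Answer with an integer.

1. P2: load  L1  bus=[BusRd]  L1: P0=I P1=I P2=S P3=I  mem[L1]=40
2. P1: load  L3  bus=[BusRd]  L3: P0=I P1=S P2=I P3=I  mem[L3]=10
3. P3: store L0 := 99  bus=[BusRdX]  L0: P0=I P1=I P2=I P3=M  mem[L0]=70
4. P3: store L1 := 71  bus=[BusRdX]  L1: P0=I P1=I P2=I P3=M  mem[L1]=40
5. P3: store L2 := 5  bus=[BusRdX]  L2: P0=I P1=I P2=I P3=M  mem[L2]=80
6. P2: load  L1  bus=[BusRd,Flush]  L1: P0=I P1=I P2=S P3=S  mem[L1]=71
7. P3: store L5 := 25  bus=[BusRdX]  L5: P0=I P1=I P2=I P3=M  mem[L5]=80
8. P0: load  L1  bus=[BusRd]  L1: P0=S P1=I P2=S P3=S  mem[L1]=71
9. P0: store L0 := 69  bus=[BusRdX,Flush]  L0: P0=M P1=I P2=I P3=I  mem[L0]=99
10. P3: store L1 := 90  bus=[BusRdX]  L1: P0=I P1=I P2=I P3=M  mem[L1]=71
11. P2: load  L0  bus=[BusRd,Flush]  L0: P0=S P1=I P2=S P3=I  mem[L0]=69
12. P3: load  L4  bus=[BusRd]  L4: P0=I P1=I P2=I P3=S  mem[L4]=20
13. P1: load  L1  bus=[BusRd,Flush]  L1: P0=I P1=S P2=I P3=S  mem[L1]=90
14. P1: load  L3  bus=[-]  L3: P0=I P1=S P2=I P3=I  mem[L3]=10
15. P2: store L2 := 16  bus=[BusRdX,Flush]  L2: P0=I P1=I P2=M P3=I  mem[L2]=5
16. P3: load  L2  bus=[BusRd,Flush]  L2: P0=I P1=I P2=S P3=S  mem[L2]=16
17. P1: load  L3  bus=[-]  L3: P0=I P1=S P2=I P3=I  mem[L3]=10

invalidations = 1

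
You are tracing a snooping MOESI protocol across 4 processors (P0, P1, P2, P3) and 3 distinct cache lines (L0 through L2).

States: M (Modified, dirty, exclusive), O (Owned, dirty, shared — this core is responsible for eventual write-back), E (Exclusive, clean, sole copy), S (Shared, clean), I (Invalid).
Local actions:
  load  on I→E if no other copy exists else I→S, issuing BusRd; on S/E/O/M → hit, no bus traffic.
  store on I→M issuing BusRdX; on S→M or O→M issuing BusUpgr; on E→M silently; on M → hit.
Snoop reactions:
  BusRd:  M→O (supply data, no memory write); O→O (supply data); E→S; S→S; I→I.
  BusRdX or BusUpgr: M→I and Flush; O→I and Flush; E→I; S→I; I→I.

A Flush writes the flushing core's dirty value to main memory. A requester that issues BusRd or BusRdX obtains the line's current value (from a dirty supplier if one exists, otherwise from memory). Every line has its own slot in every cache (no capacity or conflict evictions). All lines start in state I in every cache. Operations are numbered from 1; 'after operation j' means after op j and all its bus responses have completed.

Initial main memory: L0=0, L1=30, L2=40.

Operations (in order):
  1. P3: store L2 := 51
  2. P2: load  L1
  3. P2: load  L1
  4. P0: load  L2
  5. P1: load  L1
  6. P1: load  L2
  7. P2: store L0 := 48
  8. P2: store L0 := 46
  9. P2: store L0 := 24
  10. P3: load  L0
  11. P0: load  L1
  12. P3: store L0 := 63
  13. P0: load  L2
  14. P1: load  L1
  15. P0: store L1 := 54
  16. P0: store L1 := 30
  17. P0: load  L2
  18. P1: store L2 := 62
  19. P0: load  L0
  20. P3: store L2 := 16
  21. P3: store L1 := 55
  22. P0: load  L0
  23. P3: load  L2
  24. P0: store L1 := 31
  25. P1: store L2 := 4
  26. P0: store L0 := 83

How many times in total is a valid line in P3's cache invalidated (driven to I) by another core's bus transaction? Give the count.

invalidations = 4

[1] P3: store L2 := 51 | P0:I, P1:I, P2:I, P3:M(51) | bus: BusRdX
[2] P2: load  L1 | P0:I, P1:I, P2:E(30), P3:I | bus: BusRd
[3] P2: load  L1 | P0:I, P1:I, P2:E(30), P3:I | bus: none
[4] P0: load  L2 | P0:S(51), P1:I, P2:I, P3:O(51) | bus: BusRd
[5] P1: load  L1 | P0:I, P1:S(30), P2:S(30), P3:I | bus: BusRd
[6] P1: load  L2 | P0:S(51), P1:S(51), P2:I, P3:O(51) | bus: BusRd
[7] P2: store L0 := 48 | P0:I, P1:I, P2:M(48), P3:I | bus: BusRdX
[8] P2: store L0 := 46 | P0:I, P1:I, P2:M(46), P3:I | bus: none
[9] P2: store L0 := 24 | P0:I, P1:I, P2:M(24), P3:I | bus: none
[10] P3: load  L0 | P0:I, P1:I, P2:O(24), P3:S(24) | bus: BusRd
[11] P0: load  L1 | P0:S(30), P1:S(30), P2:S(30), P3:I | bus: BusRd
[12] P3: store L0 := 63 | P0:I, P1:I, P2:I, P3:M(63) | bus: BusUpgr,Flush
[13] P0: load  L2 | P0:S(51), P1:S(51), P2:I, P3:O(51) | bus: none
[14] P1: load  L1 | P0:S(30), P1:S(30), P2:S(30), P3:I | bus: none
[15] P0: store L1 := 54 | P0:M(54), P1:I, P2:I, P3:I | bus: BusUpgr
[16] P0: store L1 := 30 | P0:M(30), P1:I, P2:I, P3:I | bus: none
[17] P0: load  L2 | P0:S(51), P1:S(51), P2:I, P3:O(51) | bus: none
[18] P1: store L2 := 62 | P0:I, P1:M(62), P2:I, P3:I | bus: BusUpgr,Flush
[19] P0: load  L0 | P0:S(63), P1:I, P2:I, P3:O(63) | bus: BusRd
[20] P3: store L2 := 16 | P0:I, P1:I, P2:I, P3:M(16) | bus: BusRdX,Flush
[21] P3: store L1 := 55 | P0:I, P1:I, P2:I, P3:M(55) | bus: BusRdX,Flush
[22] P0: load  L0 | P0:S(63), P1:I, P2:I, P3:O(63) | bus: none
[23] P3: load  L2 | P0:I, P1:I, P2:I, P3:M(16) | bus: none
[24] P0: store L1 := 31 | P0:M(31), P1:I, P2:I, P3:I | bus: BusRdX,Flush
[25] P1: store L2 := 4 | P0:I, P1:M(4), P2:I, P3:I | bus: BusRdX,Flush
[26] P0: store L0 := 83 | P0:M(83), P1:I, P2:I, P3:I | bus: BusUpgr,Flush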